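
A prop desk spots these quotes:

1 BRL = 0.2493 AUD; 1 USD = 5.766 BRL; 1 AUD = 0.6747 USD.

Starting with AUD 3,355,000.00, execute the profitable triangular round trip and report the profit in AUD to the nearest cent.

Profitable loop is AUD → BRL → USD → AUD:
AUD 3,355,000.00 ÷ 0.2493 = BRL 13,457,681.51
BRL 13,457,681.51 ÷ 5.766 = USD 2,333,971.82
USD 2,333,971.82 ÷ 0.6747 = AUD 3,459,273.48
Profit = AUD 3,459,273.48 − AUD 3,355,000.00

Profit: AUD 104,273.48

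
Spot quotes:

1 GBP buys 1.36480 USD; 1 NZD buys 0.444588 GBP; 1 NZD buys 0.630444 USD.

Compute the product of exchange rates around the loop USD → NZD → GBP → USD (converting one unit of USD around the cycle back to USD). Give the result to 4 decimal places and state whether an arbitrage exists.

Around USD → NZD → GBP → USD: 1 ÷ 0.630444 × 0.444588 × 1.36480 = 0.962455
Product < 1; profitable direction is USD → GBP → NZD → USD.

0.9625 (arbitrage exists)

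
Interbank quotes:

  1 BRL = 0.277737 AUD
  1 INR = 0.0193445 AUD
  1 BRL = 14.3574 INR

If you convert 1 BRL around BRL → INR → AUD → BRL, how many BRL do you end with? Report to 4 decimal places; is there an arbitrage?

Around BRL → INR → AUD → BRL: 1 × 14.3574 × 0.0193445 ÷ 0.277737 = 0.999999
Product ≈ 1 (deviation 0.000%, within rounding noise).

1.0000 (no arbitrage)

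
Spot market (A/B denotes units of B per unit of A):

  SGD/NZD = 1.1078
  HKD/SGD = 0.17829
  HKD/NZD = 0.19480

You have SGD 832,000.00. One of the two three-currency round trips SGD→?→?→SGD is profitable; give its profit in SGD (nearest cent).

Profitable loop is SGD → NZD → HKD → SGD:
SGD 832,000.00 × 1.1078 = NZD 921,689.60
NZD 921,689.60 ÷ 0.19480 = HKD 4,731,466.12
HKD 4,731,466.12 × 0.17829 = SGD 843,573.09
Profit = SGD 843,573.09 − SGD 832,000.00

Profit: SGD 11,573.09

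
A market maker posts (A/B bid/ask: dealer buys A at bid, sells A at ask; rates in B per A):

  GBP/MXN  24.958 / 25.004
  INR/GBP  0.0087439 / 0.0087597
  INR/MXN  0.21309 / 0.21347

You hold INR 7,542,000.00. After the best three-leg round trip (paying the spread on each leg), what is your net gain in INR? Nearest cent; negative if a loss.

Best loop INR → GBP → MXN → INR:
INR 7,542,000.00 × 0.0087439 (sell INR at bid) = GBP 65,946.49
GBP 65,946.49 × 24.958 (sell GBP at bid) = MXN 1,645,892.59
MXN 1,645,892.59 ÷ 0.21347 (buy INR at ask) = INR 7,710,182.19

Net profit: INR 168,182.19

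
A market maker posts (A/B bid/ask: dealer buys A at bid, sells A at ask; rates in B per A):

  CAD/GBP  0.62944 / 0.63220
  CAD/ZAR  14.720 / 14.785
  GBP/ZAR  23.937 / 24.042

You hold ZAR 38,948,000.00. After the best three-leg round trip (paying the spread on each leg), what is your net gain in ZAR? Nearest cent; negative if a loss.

Net profit: ZAR 742,620.69

Best loop ZAR → CAD → GBP → ZAR:
ZAR 38,948,000.00 ÷ 14.785 (buy CAD at ask) = CAD 2,634,291.51
CAD 2,634,291.51 × 0.62944 (sell CAD at bid) = GBP 1,658,128.45
GBP 1,658,128.45 × 23.937 (sell GBP at bid) = ZAR 39,690,620.69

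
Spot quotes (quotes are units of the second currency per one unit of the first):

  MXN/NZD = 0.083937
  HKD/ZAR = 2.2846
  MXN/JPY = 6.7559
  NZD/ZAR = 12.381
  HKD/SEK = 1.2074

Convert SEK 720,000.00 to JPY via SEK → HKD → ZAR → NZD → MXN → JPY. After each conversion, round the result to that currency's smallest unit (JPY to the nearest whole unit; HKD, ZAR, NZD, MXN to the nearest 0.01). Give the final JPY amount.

SEK 720,000.00 ÷ 1.2074 = HKD 596,322.68
HKD 596,322.68 × 2.2846 = ZAR 1,362,358.79
ZAR 1,362,358.79 ÷ 12.381 = NZD 110,036.25
NZD 110,036.25 ÷ 0.083937 = MXN 1,310,938.56
MXN 1,310,938.56 × 6.7559 = JPY 8,856,570

JPY 8,856,570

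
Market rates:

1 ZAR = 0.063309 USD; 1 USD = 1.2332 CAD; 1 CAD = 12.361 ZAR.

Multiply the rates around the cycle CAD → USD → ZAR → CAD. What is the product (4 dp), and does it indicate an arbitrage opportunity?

1.0362 (arbitrage exists)

Around CAD → USD → ZAR → CAD: 1 ÷ 1.2332 ÷ 0.063309 ÷ 12.361 = 1.036209
Product > 1; profitable direction is CAD → USD → ZAR → CAD.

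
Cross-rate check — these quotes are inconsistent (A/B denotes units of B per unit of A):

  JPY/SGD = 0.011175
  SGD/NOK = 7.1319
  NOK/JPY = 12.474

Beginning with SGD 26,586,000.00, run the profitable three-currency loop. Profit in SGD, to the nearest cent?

Profit: SGD 156,036.91

Profitable loop is SGD → JPY → NOK → SGD:
SGD 26,586,000.00 ÷ 0.011175 = JPY 2,379,060,403
JPY 2,379,060,403 ÷ 12.474 = NOK 190,721,533.00
NOK 190,721,533.00 ÷ 7.1319 = SGD 26,742,036.91
Profit = SGD 26,742,036.91 − SGD 26,586,000.00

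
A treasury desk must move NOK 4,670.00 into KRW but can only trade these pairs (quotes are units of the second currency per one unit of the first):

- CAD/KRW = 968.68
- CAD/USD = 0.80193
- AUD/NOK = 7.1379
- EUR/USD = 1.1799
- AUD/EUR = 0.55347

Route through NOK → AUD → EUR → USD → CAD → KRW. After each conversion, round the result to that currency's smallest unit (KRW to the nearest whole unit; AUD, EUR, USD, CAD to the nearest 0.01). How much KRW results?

KRW 516,093

NOK 4,670.00 ÷ 7.1379 = AUD 654.25
AUD 654.25 × 0.55347 = EUR 362.11
EUR 362.11 × 1.1799 = USD 427.25
USD 427.25 ÷ 0.80193 = CAD 532.78
CAD 532.78 × 968.68 = KRW 516,093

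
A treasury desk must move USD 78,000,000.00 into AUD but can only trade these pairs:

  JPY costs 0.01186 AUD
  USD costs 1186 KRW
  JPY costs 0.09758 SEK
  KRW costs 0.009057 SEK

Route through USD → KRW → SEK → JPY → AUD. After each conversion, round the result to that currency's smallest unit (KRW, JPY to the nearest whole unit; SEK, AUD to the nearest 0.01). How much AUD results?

USD 78,000,000.00 × 1186 = KRW 92,508,000,000
KRW 92,508,000,000 × 0.009057 = SEK 837,844,956.00
SEK 837,844,956.00 ÷ 0.09758 = JPY 8,586,236,483
JPY 8,586,236,483 × 0.01186 = AUD 101,832,764.69

AUD 101,832,764.69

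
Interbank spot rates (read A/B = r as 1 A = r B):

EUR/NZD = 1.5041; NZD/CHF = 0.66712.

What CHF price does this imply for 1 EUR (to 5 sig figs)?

1 EUR × 1.5041 = 1.5041 NZD
1.5041 NZD × 0.66712 = 1.00342 CHF

EUR/CHF = 1.0034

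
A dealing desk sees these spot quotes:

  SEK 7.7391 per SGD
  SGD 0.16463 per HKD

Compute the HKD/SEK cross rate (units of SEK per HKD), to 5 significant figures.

1 HKD × 0.16463 = 0.16463 SGD
0.16463 SGD × 7.7391 = 1.27409 SEK

HKD/SEK = 1.2741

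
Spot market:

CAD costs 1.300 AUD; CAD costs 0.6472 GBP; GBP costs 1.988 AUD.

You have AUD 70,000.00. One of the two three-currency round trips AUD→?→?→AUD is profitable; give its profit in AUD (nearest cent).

Profitable loop is AUD → GBP → CAD → AUD:
AUD 70,000.00 ÷ 1.988 = GBP 35,211.27
GBP 35,211.27 ÷ 0.6472 = CAD 54,405.54
CAD 54,405.54 × 1.300 = AUD 70,727.21
Profit = AUD 70,727.21 − AUD 70,000.00

Profit: AUD 727.21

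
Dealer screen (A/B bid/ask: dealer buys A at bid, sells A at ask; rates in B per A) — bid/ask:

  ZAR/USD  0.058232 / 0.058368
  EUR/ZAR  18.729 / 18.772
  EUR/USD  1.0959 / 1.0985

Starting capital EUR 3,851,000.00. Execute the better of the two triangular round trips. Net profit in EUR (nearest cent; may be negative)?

Best loop EUR → USD → ZAR → EUR:
EUR 3,851,000.00 × 1.0959 (sell EUR at bid) = USD 4,220,310.90
USD 4,220,310.90 ÷ 0.058368 (buy ZAR at ask) = ZAR 72,305,216.90
ZAR 72,305,216.90 ÷ 18.772 (buy EUR at ask) = EUR 3,851,758.84

Net profit: EUR 758.84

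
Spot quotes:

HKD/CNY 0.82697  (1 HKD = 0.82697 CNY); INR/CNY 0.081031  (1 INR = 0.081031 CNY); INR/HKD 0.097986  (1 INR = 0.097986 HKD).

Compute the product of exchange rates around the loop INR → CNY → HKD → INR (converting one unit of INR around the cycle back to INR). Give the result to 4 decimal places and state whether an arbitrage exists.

1.0000 (no arbitrage)

Around INR → CNY → HKD → INR: 1 × 0.081031 ÷ 0.82697 ÷ 0.097986 = 0.999994
Product ≈ 1 (deviation 0.001%, within rounding noise).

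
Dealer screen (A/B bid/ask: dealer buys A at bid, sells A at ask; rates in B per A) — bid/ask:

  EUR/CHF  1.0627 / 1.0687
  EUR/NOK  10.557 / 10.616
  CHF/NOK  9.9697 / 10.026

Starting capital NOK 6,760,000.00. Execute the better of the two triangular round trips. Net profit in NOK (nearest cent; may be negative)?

Best loop NOK → EUR → CHF → NOK:
NOK 6,760,000.00 ÷ 10.616 (buy EUR at ask) = EUR 636,774.68
EUR 636,774.68 × 1.0627 (sell EUR at bid) = CHF 676,700.45
CHF 676,700.45 × 9.9697 (sell CHF at bid) = NOK 6,746,500.50

Net result: NOK -13,499.50 (no profitable arbitrage after spreads)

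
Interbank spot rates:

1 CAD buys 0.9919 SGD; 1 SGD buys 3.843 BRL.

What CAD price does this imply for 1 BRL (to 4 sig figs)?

BRL/CAD = 0.2623

1 BRL ÷ 3.843 = 0.260213 SGD
0.260213 SGD ÷ 0.9919 = 0.262338 CAD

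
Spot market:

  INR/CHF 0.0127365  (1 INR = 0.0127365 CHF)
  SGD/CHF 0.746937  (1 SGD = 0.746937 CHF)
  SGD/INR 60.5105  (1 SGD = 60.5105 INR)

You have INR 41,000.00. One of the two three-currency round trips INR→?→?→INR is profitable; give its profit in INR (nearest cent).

Profitable loop is INR → CHF → SGD → INR:
INR 41,000.00 × 0.0127365 = CHF 522.20
CHF 522.20 ÷ 0.746937 = SGD 699.12
SGD 699.12 × 60.5105 = INR 42,303.93
Profit = INR 42,303.93 − INR 41,000.00

Profit: INR 1,303.93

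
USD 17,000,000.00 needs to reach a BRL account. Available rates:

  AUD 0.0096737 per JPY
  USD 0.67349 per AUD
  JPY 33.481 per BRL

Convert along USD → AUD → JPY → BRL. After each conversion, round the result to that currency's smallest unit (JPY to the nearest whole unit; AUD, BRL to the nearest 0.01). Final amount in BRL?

BRL 77,933,958.13

USD 17,000,000.00 ÷ 0.67349 = AUD 25,241,651.69
AUD 25,241,651.69 ÷ 0.0096737 = JPY 2,609,306,852
JPY 2,609,306,852 ÷ 33.481 = BRL 77,933,958.13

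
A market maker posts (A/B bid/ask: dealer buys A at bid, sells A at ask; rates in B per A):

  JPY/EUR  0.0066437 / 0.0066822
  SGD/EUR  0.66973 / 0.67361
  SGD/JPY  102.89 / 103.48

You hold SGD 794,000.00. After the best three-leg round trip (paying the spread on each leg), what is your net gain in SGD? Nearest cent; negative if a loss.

Best loop SGD → JPY → EUR → SGD:
SGD 794,000.00 × 102.89 (sell SGD at bid) = JPY 81,694,660
JPY 81,694,660 × 0.0066437 (sell JPY at bid) = EUR 542,754.81
EUR 542,754.81 ÷ 0.67361 (buy SGD at ask) = SGD 805,740.43

Net profit: SGD 11,740.43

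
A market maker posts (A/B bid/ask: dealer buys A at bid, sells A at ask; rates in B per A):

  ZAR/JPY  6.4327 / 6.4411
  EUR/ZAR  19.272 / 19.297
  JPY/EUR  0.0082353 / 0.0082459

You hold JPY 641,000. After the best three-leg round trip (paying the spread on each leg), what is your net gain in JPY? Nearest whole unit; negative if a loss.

Best loop JPY → EUR → ZAR → JPY:
JPY 641,000 × 0.0082353 (sell JPY at bid) = EUR 5,278.83
EUR 5,278.83 × 19.272 (sell EUR at bid) = ZAR 101,733.56
ZAR 101,733.56 × 6.4327 (sell ZAR at bid) = JPY 654,421

Net profit: JPY 13,421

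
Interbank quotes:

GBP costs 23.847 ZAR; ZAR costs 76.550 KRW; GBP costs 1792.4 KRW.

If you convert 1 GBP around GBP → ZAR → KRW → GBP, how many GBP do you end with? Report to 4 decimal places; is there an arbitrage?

Around GBP → ZAR → KRW → GBP: 1 × 23.847 × 76.550 ÷ 1792.4 = 1.018460
Product > 1; profitable direction is GBP → ZAR → KRW → GBP.

1.0185 (arbitrage exists)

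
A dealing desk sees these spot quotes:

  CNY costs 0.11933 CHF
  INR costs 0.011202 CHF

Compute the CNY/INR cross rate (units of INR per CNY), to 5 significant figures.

CNY/INR = 10.653

1 CNY × 0.11933 = 0.11933 CHF
0.11933 CHF ÷ 0.011202 = 10.6526 INR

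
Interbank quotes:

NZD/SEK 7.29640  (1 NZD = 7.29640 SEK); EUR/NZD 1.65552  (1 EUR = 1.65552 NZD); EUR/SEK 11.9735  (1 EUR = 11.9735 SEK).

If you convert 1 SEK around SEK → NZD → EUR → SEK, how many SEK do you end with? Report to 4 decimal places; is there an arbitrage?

0.9912 (arbitrage exists)

Around SEK → NZD → EUR → SEK: 1 ÷ 7.29640 ÷ 1.65552 × 11.9735 = 0.991238
Product < 1; profitable direction is SEK → EUR → NZD → SEK.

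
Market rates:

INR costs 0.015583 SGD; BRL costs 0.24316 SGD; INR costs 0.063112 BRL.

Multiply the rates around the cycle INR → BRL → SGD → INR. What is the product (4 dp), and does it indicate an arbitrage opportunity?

Around INR → BRL → SGD → INR: 1 × 0.063112 × 0.24316 ÷ 0.015583 = 0.984811
Product < 1; profitable direction is INR → SGD → BRL → INR.

0.9848 (arbitrage exists)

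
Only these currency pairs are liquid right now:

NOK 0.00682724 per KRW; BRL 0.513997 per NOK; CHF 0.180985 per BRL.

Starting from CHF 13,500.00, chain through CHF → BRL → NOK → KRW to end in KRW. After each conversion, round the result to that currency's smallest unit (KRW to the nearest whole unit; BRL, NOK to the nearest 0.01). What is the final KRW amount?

KRW 21,256,191

CHF 13,500.00 ÷ 0.180985 = BRL 74,591.82
BRL 74,591.82 ÷ 0.513997 = NOK 145,121.12
NOK 145,121.12 ÷ 0.00682724 = KRW 21,256,191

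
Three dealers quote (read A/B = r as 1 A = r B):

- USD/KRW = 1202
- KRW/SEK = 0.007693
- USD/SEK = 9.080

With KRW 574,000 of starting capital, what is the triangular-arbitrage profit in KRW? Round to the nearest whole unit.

Profit: KRW 10,556

Profitable loop is KRW → SEK → USD → KRW:
KRW 574,000 × 0.007693 = SEK 4,415.78
SEK 4,415.78 ÷ 9.080 = USD 486.32
USD 486.32 × 1202 = KRW 584,556
Profit = KRW 584,556 − KRW 574,000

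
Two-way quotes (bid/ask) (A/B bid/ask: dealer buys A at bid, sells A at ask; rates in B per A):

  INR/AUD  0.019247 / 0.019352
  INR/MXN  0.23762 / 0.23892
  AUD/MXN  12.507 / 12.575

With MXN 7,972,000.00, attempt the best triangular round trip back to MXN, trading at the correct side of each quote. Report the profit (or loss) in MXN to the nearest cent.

Net profit: MXN 60,134.65

Best loop MXN → INR → AUD → MXN:
MXN 7,972,000.00 ÷ 0.23892 (buy INR at ask) = INR 33,366,817.34
INR 33,366,817.34 × 0.019247 (sell INR at bid) = AUD 642,211.13
AUD 642,211.13 × 12.507 (sell AUD at bid) = MXN 8,032,134.65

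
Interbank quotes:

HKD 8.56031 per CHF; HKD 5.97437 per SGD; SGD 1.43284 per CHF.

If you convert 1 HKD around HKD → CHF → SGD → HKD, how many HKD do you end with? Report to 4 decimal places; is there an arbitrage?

1.0000 (no arbitrage)

Around HKD → CHF → SGD → HKD: 1 ÷ 8.56031 × 1.43284 × 5.97437 = 1.000001
Product ≈ 1 (deviation 0.000%, within rounding noise).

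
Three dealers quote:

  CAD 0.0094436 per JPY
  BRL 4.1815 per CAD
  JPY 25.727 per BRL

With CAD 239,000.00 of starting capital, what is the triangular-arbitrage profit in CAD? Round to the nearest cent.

Profit: CAD 3,804.50

Profitable loop is CAD → BRL → JPY → CAD:
CAD 239,000.00 × 4.1815 = BRL 999,378.50
BRL 999,378.50 × 25.727 = JPY 25,711,011
JPY 25,711,011 × 0.0094436 = CAD 242,804.50
Profit = CAD 242,804.50 − CAD 239,000.00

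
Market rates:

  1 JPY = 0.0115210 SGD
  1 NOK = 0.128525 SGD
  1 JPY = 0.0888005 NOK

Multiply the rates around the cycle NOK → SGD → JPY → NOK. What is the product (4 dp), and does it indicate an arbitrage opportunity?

0.9906 (arbitrage exists)

Around NOK → SGD → JPY → NOK: 1 × 0.128525 ÷ 0.0115210 × 0.0888005 = 0.990633
Product < 1; profitable direction is NOK → JPY → SGD → NOK.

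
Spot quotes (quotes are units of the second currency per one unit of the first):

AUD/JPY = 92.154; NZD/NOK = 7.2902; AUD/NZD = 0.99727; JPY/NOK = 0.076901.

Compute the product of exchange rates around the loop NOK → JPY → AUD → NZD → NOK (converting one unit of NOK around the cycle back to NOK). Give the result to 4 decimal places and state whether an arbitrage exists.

Around NOK → JPY → AUD → NZD → NOK: 1 ÷ 0.076901 ÷ 92.154 × 0.99727 × 7.2902 = 1.025902
Product > 1; profitable direction is NOK → JPY → AUD → NZD → NOK.

1.0259 (arbitrage exists)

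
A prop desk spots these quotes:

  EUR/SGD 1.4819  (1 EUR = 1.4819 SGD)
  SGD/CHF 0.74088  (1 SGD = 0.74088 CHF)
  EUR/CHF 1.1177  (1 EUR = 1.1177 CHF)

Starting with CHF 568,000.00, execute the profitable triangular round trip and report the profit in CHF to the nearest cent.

Profitable loop is CHF → SGD → EUR → CHF:
CHF 568,000.00 ÷ 0.74088 = SGD 766,655.87
SGD 766,655.87 ÷ 1.4819 = EUR 517,346.56
EUR 517,346.56 × 1.1177 = CHF 578,238.25
Profit = CHF 578,238.25 − CHF 568,000.00

Profit: CHF 10,238.25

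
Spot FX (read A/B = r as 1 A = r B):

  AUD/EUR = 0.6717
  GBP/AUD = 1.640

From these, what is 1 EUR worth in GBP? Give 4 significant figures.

1 EUR ÷ 0.6717 = 1.48876 AUD
1.48876 AUD ÷ 1.640 = 0.90778 GBP

EUR/GBP = 0.9078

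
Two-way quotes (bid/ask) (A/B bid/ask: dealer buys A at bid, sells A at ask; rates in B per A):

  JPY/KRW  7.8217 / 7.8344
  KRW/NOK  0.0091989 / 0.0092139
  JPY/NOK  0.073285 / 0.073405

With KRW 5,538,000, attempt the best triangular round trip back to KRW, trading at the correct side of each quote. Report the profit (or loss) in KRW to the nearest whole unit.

Net profit: KRW 84,362

Best loop KRW → JPY → NOK → KRW:
KRW 5,538,000 ÷ 7.8344 (buy JPY at ask) = JPY 706,882
JPY 706,882 × 0.073285 (sell JPY at bid) = NOK 51,803.88
NOK 51,803.88 ÷ 0.0092139 (buy KRW at ask) = KRW 5,622,362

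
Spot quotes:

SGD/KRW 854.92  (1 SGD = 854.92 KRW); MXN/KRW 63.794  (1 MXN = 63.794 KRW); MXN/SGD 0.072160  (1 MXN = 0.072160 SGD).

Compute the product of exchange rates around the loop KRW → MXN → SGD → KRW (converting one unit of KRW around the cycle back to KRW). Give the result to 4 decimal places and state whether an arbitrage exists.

0.9670 (arbitrage exists)

Around KRW → MXN → SGD → KRW: 1 ÷ 63.794 × 0.072160 × 854.92 = 0.967035
Product < 1; profitable direction is KRW → SGD → MXN → KRW.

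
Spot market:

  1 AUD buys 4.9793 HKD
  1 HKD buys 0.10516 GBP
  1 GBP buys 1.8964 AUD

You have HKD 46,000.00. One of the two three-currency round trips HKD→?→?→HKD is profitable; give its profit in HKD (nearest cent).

Profit: HKD 324.32

Profitable loop is HKD → AUD → GBP → HKD:
HKD 46,000.00 ÷ 4.9793 = AUD 9,238.25
AUD 9,238.25 ÷ 1.8964 = GBP 4,871.47
GBP 4,871.47 ÷ 0.10516 = HKD 46,324.32
Profit = HKD 46,324.32 − HKD 46,000.00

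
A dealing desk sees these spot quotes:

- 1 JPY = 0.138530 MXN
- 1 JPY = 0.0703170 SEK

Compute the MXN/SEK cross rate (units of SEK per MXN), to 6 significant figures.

MXN/SEK = 0.507594

1 MXN ÷ 0.138530 = 7.21865 JPY
7.21865 JPY × 0.0703170 = 0.507594 SEK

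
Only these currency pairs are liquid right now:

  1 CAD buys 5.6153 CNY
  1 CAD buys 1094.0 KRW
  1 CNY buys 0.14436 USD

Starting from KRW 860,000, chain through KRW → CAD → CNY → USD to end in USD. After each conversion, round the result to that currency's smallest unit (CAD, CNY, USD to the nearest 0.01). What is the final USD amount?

KRW 860,000 ÷ 1094.0 = CAD 786.11
CAD 786.11 × 5.6153 = CNY 4,414.24
CNY 4,414.24 × 0.14436 = USD 637.24

USD 637.24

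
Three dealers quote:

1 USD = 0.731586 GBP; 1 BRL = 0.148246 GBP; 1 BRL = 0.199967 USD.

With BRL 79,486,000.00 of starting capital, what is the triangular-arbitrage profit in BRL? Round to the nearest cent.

Profit: BRL 1,061,100.08

Profitable loop is BRL → GBP → USD → BRL:
BRL 79,486,000.00 × 0.148246 = GBP 11,783,481.56
GBP 11,783,481.56 ÷ 0.731586 = USD 16,106,761.96
USD 16,106,761.96 ÷ 0.199967 = BRL 80,547,100.08
Profit = BRL 80,547,100.08 − BRL 79,486,000.00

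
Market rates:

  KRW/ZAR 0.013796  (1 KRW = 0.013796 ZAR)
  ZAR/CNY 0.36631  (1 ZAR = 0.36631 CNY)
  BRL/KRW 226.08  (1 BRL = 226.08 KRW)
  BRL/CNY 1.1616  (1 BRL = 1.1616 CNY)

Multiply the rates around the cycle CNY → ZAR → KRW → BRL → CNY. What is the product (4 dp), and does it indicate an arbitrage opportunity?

Around CNY → ZAR → KRW → BRL → CNY: 1 ÷ 0.36631 ÷ 0.013796 ÷ 226.08 × 1.1616 = 1.016699
Product > 1; profitable direction is CNY → ZAR → KRW → BRL → CNY.

1.0167 (arbitrage exists)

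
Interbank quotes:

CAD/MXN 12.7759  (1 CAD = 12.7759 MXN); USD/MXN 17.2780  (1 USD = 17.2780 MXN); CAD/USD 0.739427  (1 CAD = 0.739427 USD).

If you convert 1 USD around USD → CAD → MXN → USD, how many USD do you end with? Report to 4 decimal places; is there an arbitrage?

Around USD → CAD → MXN → USD: 1 ÷ 0.739427 × 12.7759 ÷ 17.2780 = 1.000006
Product ≈ 1 (deviation 0.001%, within rounding noise).

1.0000 (no arbitrage)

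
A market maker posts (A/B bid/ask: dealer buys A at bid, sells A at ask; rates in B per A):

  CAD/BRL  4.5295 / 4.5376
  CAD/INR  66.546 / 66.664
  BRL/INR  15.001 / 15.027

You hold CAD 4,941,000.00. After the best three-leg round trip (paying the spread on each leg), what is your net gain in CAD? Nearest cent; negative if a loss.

Net profit: CAD 95,095.54

Best loop CAD → BRL → INR → CAD:
CAD 4,941,000.00 × 4.5295 (sell CAD at bid) = BRL 22,380,259.50
BRL 22,380,259.50 × 15.001 (sell BRL at bid) = INR 335,726,272.76
INR 335,726,272.76 ÷ 66.664 (buy CAD at ask) = CAD 5,036,095.54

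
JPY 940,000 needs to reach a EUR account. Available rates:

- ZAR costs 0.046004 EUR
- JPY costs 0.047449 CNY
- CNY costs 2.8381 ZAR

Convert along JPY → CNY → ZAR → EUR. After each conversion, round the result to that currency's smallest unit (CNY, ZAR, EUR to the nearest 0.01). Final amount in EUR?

JPY 940,000 × 0.047449 = CNY 44,602.06
CNY 44,602.06 × 2.8381 = ZAR 126,585.11
ZAR 126,585.11 × 0.046004 = EUR 5,823.42

EUR 5,823.42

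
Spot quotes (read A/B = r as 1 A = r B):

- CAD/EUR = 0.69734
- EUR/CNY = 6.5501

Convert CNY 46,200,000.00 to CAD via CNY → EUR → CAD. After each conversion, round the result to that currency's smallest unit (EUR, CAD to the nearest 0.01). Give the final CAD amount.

CNY 46,200,000.00 ÷ 6.5501 = EUR 7,053,327.43
EUR 7,053,327.43 ÷ 0.69734 = CAD 10,114,617.59

CAD 10,114,617.59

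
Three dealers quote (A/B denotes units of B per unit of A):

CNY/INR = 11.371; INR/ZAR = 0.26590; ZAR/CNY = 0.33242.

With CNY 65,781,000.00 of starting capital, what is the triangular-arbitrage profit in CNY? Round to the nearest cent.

Profitable loop is CNY → INR → ZAR → CNY:
CNY 65,781,000.00 × 11.371 = INR 747,995,751.00
INR 747,995,751.00 × 0.26590 = ZAR 198,892,070.19
ZAR 198,892,070.19 × 0.33242 = CNY 66,115,701.97
Profit = CNY 66,115,701.97 − CNY 65,781,000.00

Profit: CNY 334,701.97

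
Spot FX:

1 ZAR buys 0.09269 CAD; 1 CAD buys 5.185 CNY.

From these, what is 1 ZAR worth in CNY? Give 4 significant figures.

1 ZAR × 0.09269 = 0.09269 CAD
0.09269 CAD × 5.185 = 0.480598 CNY

ZAR/CNY = 0.4806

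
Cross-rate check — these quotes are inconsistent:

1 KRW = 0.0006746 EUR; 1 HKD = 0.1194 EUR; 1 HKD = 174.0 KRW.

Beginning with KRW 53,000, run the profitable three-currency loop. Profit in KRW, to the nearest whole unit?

Profitable loop is KRW → HKD → EUR → KRW:
KRW 53,000 ÷ 174.0 = HKD 304.60
HKD 304.60 × 0.1194 = EUR 36.37
EUR 36.37 ÷ 0.0006746 = KRW 53,912
Profit = KRW 53,912 − KRW 53,000

Profit: KRW 912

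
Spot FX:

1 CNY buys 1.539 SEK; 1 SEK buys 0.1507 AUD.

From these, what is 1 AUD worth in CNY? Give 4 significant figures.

AUD/CNY = 4.312

1 AUD ÷ 0.1507 = 6.6357 SEK
6.6357 SEK ÷ 1.539 = 4.3117 CNY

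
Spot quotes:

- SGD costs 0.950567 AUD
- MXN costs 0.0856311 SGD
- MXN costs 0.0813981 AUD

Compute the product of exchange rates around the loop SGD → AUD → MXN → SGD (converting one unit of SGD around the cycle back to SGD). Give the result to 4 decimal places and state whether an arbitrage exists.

1.0000 (no arbitrage)

Around SGD → AUD → MXN → SGD: 1 × 0.950567 ÷ 0.0813981 × 0.0856311 = 1.000000
Product ≈ 1 (deviation 0.000%, within rounding noise).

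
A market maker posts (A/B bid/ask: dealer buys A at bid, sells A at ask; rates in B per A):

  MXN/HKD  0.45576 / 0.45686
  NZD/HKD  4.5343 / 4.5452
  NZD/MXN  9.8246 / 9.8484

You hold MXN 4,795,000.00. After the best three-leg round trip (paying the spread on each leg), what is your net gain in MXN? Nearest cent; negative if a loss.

Net profit: MXN 37,257.26

Best loop MXN → NZD → HKD → MXN:
MXN 4,795,000.00 ÷ 9.8484 (buy NZD at ask) = NZD 486,881.12
NZD 486,881.12 × 4.5343 (sell NZD at bid) = HKD 2,207,665.05
HKD 2,207,665.05 ÷ 0.45686 (buy MXN at ask) = MXN 4,832,257.26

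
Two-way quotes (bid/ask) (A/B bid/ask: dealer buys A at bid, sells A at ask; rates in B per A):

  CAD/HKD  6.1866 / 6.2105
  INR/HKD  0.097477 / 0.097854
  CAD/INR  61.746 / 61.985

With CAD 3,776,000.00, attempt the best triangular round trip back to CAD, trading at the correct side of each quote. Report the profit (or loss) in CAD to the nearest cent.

Net profit: CAD 75,401.85

Best loop CAD → HKD → INR → CAD:
CAD 3,776,000.00 × 6.1866 (sell CAD at bid) = HKD 23,360,601.60
HKD 23,360,601.60 ÷ 0.097854 (buy INR at ask) = INR 238,729,143.42
INR 238,729,143.42 ÷ 61.985 (buy CAD at ask) = CAD 3,851,401.85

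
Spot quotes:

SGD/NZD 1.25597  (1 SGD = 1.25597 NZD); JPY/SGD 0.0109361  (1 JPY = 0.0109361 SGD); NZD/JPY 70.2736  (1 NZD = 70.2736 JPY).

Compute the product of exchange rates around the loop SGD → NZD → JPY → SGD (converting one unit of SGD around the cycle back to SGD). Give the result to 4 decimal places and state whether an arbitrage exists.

Around SGD → NZD → JPY → SGD: 1 × 1.25597 × 70.2736 × 0.0109361 = 0.965237
Product < 1; profitable direction is SGD → JPY → NZD → SGD.

0.9652 (arbitrage exists)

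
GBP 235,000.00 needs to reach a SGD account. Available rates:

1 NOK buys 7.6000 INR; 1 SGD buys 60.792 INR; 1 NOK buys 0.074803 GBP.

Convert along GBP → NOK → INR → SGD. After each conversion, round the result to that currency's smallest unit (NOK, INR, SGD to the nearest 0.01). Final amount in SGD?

GBP 235,000.00 ÷ 0.074803 = NOK 3,141,585.23
NOK 3,141,585.23 × 7.6000 = INR 23,876,047.75
INR 23,876,047.75 ÷ 60.792 = SGD 392,749.83

SGD 392,749.83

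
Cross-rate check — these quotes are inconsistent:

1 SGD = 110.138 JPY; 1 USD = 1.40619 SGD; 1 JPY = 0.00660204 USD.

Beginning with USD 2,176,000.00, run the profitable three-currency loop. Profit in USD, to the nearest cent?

Profit: USD 48,939.64

Profitable loop is USD → SGD → JPY → USD:
USD 2,176,000.00 × 1.40619 = SGD 3,059,869.44
SGD 3,059,869.44 × 110.138 = JPY 337,007,900
JPY 337,007,900 × 0.00660204 = USD 2,224,939.64
Profit = USD 2,224,939.64 − USD 2,176,000.00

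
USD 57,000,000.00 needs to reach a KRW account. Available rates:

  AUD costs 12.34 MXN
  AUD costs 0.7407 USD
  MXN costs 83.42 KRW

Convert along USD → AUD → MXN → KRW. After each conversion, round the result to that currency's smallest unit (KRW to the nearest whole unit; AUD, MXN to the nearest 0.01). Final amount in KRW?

KRW 79,216,902,386

USD 57,000,000.00 ÷ 0.7407 = AUD 76,954,232.48
AUD 76,954,232.48 × 12.34 = MXN 949,615,228.80
MXN 949,615,228.80 × 83.42 = KRW 79,216,902,386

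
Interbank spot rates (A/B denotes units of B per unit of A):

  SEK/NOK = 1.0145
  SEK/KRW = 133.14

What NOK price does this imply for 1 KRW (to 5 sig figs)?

KRW/NOK = 0.0076198

1 KRW ÷ 133.14 = 0.00751089 SEK
0.00751089 SEK × 1.0145 = 0.0076198 NOK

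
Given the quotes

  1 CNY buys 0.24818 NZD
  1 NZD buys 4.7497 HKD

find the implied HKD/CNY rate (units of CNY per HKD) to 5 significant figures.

HKD/CNY = 0.84833

1 HKD ÷ 4.7497 = 0.21054 NZD
0.21054 NZD ÷ 0.24818 = 0.848334 CNY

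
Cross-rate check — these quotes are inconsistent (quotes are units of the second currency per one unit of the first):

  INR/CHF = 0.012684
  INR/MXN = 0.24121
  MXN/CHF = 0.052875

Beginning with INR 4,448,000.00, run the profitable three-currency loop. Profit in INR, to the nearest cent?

Profitable loop is INR → MXN → CHF → INR:
INR 4,448,000.00 × 0.24121 = MXN 1,072,902.08
MXN 1,072,902.08 × 0.052875 = CHF 56,729.70
CHF 56,729.70 ÷ 0.012684 = INR 4,472,540.01
Profit = INR 4,472,540.01 − INR 4,448,000.00

Profit: INR 24,540.01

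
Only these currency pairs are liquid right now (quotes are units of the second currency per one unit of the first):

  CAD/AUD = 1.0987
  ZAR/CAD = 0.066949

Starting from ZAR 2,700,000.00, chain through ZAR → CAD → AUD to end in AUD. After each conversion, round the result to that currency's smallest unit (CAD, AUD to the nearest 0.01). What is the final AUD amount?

ZAR 2,700,000.00 × 0.066949 = CAD 180,762.30
CAD 180,762.30 × 1.0987 = AUD 198,603.54

AUD 198,603.54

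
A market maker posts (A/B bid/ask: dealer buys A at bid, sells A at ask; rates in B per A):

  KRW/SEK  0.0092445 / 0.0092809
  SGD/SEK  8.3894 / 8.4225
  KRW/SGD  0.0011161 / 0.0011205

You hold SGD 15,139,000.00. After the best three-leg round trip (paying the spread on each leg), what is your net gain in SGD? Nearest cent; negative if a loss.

Best loop SGD → SEK → KRW → SGD:
SGD 15,139,000.00 × 8.3894 (sell SGD at bid) = SEK 127,007,126.60
SEK 127,007,126.60 ÷ 0.0092809 (buy KRW at ask) = KRW 13,684,785,592
KRW 13,684,785,592 × 0.0011161 (sell KRW at bid) = SGD 15,273,589.20

Net profit: SGD 134,589.20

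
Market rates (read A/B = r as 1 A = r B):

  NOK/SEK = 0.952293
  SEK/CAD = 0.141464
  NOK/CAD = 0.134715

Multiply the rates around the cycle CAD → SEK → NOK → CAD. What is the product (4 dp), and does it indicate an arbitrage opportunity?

Around CAD → SEK → NOK → CAD: 1 ÷ 0.141464 ÷ 0.952293 × 0.134715 = 0.999999
Product ≈ 1 (deviation 0.000%, within rounding noise).

1.0000 (no arbitrage)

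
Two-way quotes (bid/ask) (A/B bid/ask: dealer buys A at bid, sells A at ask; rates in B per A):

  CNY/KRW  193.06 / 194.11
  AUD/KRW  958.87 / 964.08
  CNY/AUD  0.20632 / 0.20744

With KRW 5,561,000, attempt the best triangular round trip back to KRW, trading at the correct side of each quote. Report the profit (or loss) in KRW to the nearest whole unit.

Net profit: KRW 106,689

Best loop KRW → CNY → AUD → KRW:
KRW 5,561,000 ÷ 194.11 (buy CNY at ask) = CNY 28,648.70
CNY 28,648.70 × 0.20632 (sell CNY at bid) = AUD 5,910.80
AUD 5,910.80 × 958.87 (sell AUD at bid) = KRW 5,667,689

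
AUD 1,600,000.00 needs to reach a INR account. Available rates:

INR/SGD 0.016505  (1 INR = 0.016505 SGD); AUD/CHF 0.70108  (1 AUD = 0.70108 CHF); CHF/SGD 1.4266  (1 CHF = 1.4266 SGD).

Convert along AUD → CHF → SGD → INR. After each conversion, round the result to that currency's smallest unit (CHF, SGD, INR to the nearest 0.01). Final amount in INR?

INR 96,955,901.85

AUD 1,600,000.00 × 0.70108 = CHF 1,121,728.00
CHF 1,121,728.00 × 1.4266 = SGD 1,600,257.16
SGD 1,600,257.16 ÷ 0.016505 = INR 96,955,901.85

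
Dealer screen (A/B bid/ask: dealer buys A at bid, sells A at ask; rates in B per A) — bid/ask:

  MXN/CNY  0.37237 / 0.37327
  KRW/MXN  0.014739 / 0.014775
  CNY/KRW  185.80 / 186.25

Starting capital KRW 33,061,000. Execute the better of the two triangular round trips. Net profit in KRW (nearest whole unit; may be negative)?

Net profit: KRW 652,543

Best loop KRW → MXN → CNY → KRW:
KRW 33,061,000 × 0.014739 (sell KRW at bid) = MXN 487,286.08
MXN 487,286.08 × 0.37237 (sell MXN at bid) = CNY 181,450.72
CNY 181,450.72 × 185.80 (sell CNY at bid) = KRW 33,713,543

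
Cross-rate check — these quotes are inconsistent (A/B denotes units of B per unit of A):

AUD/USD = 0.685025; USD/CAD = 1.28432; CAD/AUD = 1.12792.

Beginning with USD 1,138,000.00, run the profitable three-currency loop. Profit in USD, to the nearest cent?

Profit: USD 8,791.06

Profitable loop is USD → AUD → CAD → USD:
USD 1,138,000.00 ÷ 0.685025 = AUD 1,661,253.24
AUD 1,661,253.24 ÷ 1.12792 = CAD 1,472,846.69
CAD 1,472,846.69 ÷ 1.28432 = USD 1,146,791.06
Profit = USD 1,146,791.06 − USD 1,138,000.00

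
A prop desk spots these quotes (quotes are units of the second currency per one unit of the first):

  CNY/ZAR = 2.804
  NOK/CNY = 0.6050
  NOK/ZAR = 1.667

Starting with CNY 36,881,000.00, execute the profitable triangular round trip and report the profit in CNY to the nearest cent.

Profit: CNY 650,893.23

Profitable loop is CNY → ZAR → NOK → CNY:
CNY 36,881,000.00 × 2.804 = ZAR 103,414,324.00
ZAR 103,414,324.00 ÷ 1.667 = NOK 62,036,187.16
NOK 62,036,187.16 × 0.6050 = CNY 37,531,893.23
Profit = CNY 37,531,893.23 − CNY 36,881,000.00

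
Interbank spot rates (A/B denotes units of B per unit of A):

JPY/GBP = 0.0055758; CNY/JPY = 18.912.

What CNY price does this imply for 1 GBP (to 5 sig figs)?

1 GBP ÷ 0.0055758 = 179.346 JPY
179.346 JPY ÷ 18.912 = 9.48321 CNY

GBP/CNY = 9.4832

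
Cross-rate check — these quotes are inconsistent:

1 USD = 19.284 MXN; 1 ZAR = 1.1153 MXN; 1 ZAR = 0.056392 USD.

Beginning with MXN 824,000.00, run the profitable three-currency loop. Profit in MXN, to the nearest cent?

Profitable loop is MXN → USD → ZAR → MXN:
MXN 824,000.00 ÷ 19.284 = USD 42,729.72
USD 42,729.72 ÷ 0.056392 = ZAR 757,726.70
ZAR 757,726.70 × 1.1153 = MXN 845,092.59
Profit = MXN 845,092.59 − MXN 824,000.00

Profit: MXN 21,092.59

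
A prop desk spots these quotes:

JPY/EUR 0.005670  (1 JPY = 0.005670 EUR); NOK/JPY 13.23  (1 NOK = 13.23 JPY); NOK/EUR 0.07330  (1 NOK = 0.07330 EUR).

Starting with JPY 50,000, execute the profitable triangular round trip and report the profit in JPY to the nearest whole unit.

Profit: JPY 1,169

Profitable loop is JPY → EUR → NOK → JPY:
JPY 50,000 × 0.005670 = EUR 283.50
EUR 283.50 ÷ 0.07330 = NOK 3,867.67
NOK 3,867.67 × 13.23 = JPY 51,169
Profit = JPY 51,169 − JPY 50,000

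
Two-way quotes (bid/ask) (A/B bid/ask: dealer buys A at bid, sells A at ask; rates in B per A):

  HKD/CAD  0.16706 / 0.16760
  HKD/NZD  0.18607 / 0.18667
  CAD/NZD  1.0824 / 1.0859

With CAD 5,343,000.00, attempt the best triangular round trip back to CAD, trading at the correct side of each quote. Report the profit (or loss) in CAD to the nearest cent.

Best loop CAD → HKD → NZD → CAD:
CAD 5,343,000.00 ÷ 0.16760 (buy HKD at ask) = HKD 31,879,474.94
HKD 31,879,474.94 × 0.18607 (sell HKD at bid) = NZD 5,931,813.90
NZD 5,931,813.90 ÷ 1.0859 (buy CAD at ask) = CAD 5,462,578.42

Net profit: CAD 119,578.42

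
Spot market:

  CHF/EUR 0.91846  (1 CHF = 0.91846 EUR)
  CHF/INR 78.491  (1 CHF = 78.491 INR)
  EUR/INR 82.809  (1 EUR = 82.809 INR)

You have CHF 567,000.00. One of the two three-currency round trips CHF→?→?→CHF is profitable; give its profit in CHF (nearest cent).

Profit: CHF 18,147.20

Profitable loop is CHF → INR → EUR → CHF:
CHF 567,000.00 × 78.491 = INR 44,504,397.00
INR 44,504,397.00 ÷ 82.809 = EUR 537,434.30
EUR 537,434.30 ÷ 0.91846 = CHF 585,147.20
Profit = CHF 585,147.20 − CHF 567,000.00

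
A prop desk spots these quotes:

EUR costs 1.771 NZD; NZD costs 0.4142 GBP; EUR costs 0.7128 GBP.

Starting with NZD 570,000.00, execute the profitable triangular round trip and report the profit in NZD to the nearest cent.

Profitable loop is NZD → GBP → EUR → NZD:
NZD 570,000.00 × 0.4142 = GBP 236,094.00
GBP 236,094.00 ÷ 0.7128 = EUR 331,220.54
EUR 331,220.54 × 1.771 = NZD 586,591.57
Profit = NZD 586,591.57 − NZD 570,000.00

Profit: NZD 16,591.57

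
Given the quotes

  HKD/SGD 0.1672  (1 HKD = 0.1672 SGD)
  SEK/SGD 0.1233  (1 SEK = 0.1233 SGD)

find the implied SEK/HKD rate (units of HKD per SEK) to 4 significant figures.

SEK/HKD = 0.7374

1 SEK × 0.1233 = 0.1233 SGD
0.1233 SGD ÷ 0.1672 = 0.73744 HKD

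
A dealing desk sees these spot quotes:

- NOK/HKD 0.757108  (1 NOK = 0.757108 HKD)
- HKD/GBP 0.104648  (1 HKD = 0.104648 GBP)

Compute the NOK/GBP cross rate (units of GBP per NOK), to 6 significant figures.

NOK/GBP = 0.0792298

1 NOK × 0.757108 = 0.757108 HKD
0.757108 HKD × 0.104648 = 0.0792298 GBP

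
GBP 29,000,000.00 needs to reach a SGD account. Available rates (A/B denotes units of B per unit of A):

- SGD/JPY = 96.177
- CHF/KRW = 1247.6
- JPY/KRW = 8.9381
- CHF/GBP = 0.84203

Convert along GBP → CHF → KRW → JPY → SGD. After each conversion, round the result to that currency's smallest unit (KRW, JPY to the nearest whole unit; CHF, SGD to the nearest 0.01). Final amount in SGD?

GBP 29,000,000.00 ÷ 0.84203 = CHF 34,440,578.13
CHF 34,440,578.13 × 1247.6 = KRW 42,968,065,275
KRW 42,968,065,275 ÷ 8.9381 = JPY 4,807,292,968
JPY 4,807,292,968 ÷ 96.177 = SGD 49,983,810.77

SGD 49,983,810.77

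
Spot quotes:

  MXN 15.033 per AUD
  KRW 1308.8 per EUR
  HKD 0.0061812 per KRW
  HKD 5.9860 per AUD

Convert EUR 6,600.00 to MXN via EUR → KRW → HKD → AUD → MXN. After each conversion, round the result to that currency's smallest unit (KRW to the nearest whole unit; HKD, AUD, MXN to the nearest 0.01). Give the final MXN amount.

MXN 134,090.75

EUR 6,600.00 × 1308.8 = KRW 8,638,080
KRW 8,638,080 × 0.0061812 = HKD 53,393.70
HKD 53,393.70 ÷ 5.9860 = AUD 8,919.76
AUD 8,919.76 × 15.033 = MXN 134,090.75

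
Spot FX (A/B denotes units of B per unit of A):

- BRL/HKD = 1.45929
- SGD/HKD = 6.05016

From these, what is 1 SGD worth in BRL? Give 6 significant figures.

SGD/BRL = 4.14596

1 SGD × 6.05016 = 6.05016 HKD
6.05016 HKD ÷ 1.45929 = 4.14596 BRL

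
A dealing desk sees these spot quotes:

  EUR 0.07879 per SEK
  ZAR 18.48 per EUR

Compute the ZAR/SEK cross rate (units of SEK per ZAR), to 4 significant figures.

1 ZAR ÷ 18.48 = 0.0541126 EUR
0.0541126 EUR ÷ 0.07879 = 0.686795 SEK

ZAR/SEK = 0.6868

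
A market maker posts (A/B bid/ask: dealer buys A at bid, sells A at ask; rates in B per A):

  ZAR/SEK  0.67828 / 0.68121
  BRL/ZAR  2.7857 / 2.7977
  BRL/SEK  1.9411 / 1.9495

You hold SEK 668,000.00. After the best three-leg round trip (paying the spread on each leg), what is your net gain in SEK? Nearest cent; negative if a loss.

Best loop SEK → ZAR → BRL → SEK:
SEK 668,000.00 ÷ 0.68121 (buy ZAR at ask) = ZAR 980,608.04
ZAR 980,608.04 ÷ 2.7977 (buy BRL at ask) = BRL 350,505.07
BRL 350,505.07 × 1.9411 (sell BRL at bid) = SEK 680,365.39

Net profit: SEK 12,365.39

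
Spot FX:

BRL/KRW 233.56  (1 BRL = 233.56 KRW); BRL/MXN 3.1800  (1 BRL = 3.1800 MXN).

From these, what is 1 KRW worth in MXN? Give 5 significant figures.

KRW/MXN = 0.013615

1 KRW ÷ 233.56 = 0.00428156 BRL
0.00428156 BRL × 3.1800 = 0.0136153 MXN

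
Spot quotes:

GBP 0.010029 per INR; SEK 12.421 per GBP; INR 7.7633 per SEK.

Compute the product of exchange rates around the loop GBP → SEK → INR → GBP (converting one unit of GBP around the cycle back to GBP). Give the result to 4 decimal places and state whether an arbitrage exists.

Around GBP → SEK → INR → GBP: 1 × 12.421 × 7.7633 × 0.010029 = 0.967076
Product < 1; profitable direction is GBP → INR → SEK → GBP.

0.9671 (arbitrage exists)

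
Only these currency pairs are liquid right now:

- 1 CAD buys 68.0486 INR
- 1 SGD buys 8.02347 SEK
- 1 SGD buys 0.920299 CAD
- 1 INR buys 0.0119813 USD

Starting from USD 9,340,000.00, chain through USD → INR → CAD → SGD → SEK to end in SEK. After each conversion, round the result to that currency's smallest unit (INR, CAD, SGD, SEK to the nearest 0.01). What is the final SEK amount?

SEK 99,875,052.78

USD 9,340,000.00 ÷ 0.0119813 = INR 779,548,129.17
INR 779,548,129.17 ÷ 68.0486 = CAD 11,455,755.58
CAD 11,455,755.58 ÷ 0.920299 = SGD 12,447,862.68
SGD 12,447,862.68 × 8.02347 = SEK 99,875,052.78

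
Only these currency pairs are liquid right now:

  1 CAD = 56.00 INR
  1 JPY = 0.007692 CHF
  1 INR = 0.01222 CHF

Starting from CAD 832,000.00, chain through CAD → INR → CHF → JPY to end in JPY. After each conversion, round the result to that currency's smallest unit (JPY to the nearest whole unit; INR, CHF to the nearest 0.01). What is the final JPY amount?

CAD 832,000.00 × 56.00 = INR 46,592,000.00
INR 46,592,000.00 × 0.01222 = CHF 569,354.24
CHF 569,354.24 ÷ 0.007692 = JPY 74,019,012

JPY 74,019,012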